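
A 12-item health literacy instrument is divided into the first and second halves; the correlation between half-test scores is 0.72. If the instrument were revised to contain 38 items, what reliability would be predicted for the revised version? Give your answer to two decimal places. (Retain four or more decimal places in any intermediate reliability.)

Full-test reliability from the split-half r: r_full = 2(0.72)/(1 + 0.72) = 0.8372
Then adjust to 38 items: n = 38/12 = 3.1667
r_new = n·r_full / (1 + (n − 1)·r_full) = 2.6512 / 2.8140 ≈ 0.9421

0.94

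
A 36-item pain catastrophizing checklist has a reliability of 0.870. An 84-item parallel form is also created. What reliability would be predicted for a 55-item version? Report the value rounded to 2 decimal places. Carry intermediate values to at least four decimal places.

0.91

Only the ratio of lengths matters: n = 55/36 = 1.5278
r_{55} = n·r / (1 + (n − 1)·r) = 1.3292 / 1.4592 ≈ 0.9109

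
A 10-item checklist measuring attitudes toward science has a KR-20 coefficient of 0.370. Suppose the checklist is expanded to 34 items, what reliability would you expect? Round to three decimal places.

Length ratio n = 34/10 = 3.4
By Spearman-Brown, r_new = n r / (1 + (n − 1) r).
r_new = 3.4·0.370 / [1 + (3.4 − 1)·0.370]
r_new = 1.2580 / 1.8880 ≈ 0.6663

0.666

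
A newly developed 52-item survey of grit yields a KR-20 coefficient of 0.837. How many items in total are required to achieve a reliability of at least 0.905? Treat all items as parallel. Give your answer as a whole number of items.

97

Spearman-Brown solved for the length factor n:
n = r*(1 − r) / [ r (1 − r*) ]
n = 0.905 × (1 − 0.837) / [ 0.837 × (1 − 0.905) ]
  = 0.147515 / 0.079515 = 1.8552
Items needed = n × 52 = 1.8552 × 52 ≈ 96.47 → round up to 97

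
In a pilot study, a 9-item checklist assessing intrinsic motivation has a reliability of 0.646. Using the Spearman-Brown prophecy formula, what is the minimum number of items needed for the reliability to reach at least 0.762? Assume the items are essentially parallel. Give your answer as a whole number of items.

16

Invert Spearman-Brown to solve for n:
n = r_target (1 − r_old) / [ r_old (1 − r_target) ]
n = 0.762(1 − 0.646) / [0.646(1 − 0.762)]
n = 0.269748 / 0.153748 ≈ 1.7545
1.7545 × 9 = 15.79 → 16 items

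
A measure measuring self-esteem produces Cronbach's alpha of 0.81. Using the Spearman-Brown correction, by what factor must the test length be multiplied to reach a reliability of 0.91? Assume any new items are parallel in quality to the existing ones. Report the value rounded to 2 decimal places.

n = [0.91 × 0.19] / [0.81 × 0.09]
n = 0.1729 / 0.0729 ≈ 2.3717

2.37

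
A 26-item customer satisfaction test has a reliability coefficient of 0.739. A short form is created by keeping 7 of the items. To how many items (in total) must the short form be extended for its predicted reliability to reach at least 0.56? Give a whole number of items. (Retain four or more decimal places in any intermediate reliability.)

Short-form reliability: n = 7/26 = 0.2692; r_7 = n·r/(1+(n−1)r) ≈ 0.4325
Length factor from the short form to reach 0.56: n' = 0.56(1 − 0.4325) / [0.4325(1 − 0.56)] ≈ 1.6700
Items = 1.6700 × 7 ≈ 11.69 → 12

12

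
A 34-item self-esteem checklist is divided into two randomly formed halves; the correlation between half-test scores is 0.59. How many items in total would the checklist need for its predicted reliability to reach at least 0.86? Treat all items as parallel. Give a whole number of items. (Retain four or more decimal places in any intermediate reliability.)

Corrected full-test reliability: r_full = 2 × 0.59 / (1 + 0.59) ≈ 0.7421
Solve Spearman-Brown for n: n = 0.86(1 − 0.7421) / [0.7421(1 − 0.86)] = 2.1348
Items = 2.1348 × 34 ≈ 72.58 → 73

73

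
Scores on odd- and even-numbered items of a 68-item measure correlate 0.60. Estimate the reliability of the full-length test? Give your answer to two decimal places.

0.75

Apply the Spearman-Brown correction with n = 2:
r_full = 2r_hh / (1 + r_hh) = 2 × 0.60 / (1 + 0.60)
r_full = 1.2000 / 1.6000 ≈ 0.7500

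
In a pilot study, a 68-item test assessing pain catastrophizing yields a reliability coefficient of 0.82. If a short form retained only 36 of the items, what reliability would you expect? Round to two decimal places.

0.71

The new length is 36/68 = 0.5294 times the old.
r_new = 0.5294·0.82 / [1 + (0.5294 − 1)·0.82]
r_new = 0.4341 / 0.6141 ≈ 0.7069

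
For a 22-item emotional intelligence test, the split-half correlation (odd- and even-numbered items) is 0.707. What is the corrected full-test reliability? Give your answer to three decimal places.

Apply the Spearman-Brown correction with n = 2:
r_full = 2(0.707) / (1 + 0.707)
       = 1.4140 / 1.7070 = 0.8284

0.828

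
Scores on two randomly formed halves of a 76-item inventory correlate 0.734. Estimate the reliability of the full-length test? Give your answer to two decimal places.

The full test is twice the length of either half (n = 2).
r_full = 2(0.734) / (1 + 0.734)
r_full = 1.4680 / 1.7340 ≈ 0.8466

0.85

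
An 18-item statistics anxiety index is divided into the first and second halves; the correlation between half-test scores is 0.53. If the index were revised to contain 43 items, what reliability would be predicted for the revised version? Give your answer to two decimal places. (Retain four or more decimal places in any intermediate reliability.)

0.84

Spearman-Brown correction (n = 2): r_full = 2·0.53/(1 + 0.53) = 0.6928
Length factor from 18 to 43 items: n = 43/18 = 2.3889
r_new = n·r_full / (1 + (n − 1)·r_full) = 1.6550 / 1.9622 ≈ 0.8434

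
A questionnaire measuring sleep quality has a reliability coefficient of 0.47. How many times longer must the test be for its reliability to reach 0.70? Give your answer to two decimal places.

n = [0.70 × 0.53] / [0.47 × 0.30]
  = 0.3710 / 0.1410 = 2.6312

2.63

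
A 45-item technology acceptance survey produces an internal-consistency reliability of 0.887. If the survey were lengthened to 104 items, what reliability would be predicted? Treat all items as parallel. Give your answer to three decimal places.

n = 104/45 = 2.3111
By Spearman-Brown, r_new = n r / (1 + (n − 1) r).
r_new = 2.3111·0.887 / [1 + (2.3111 − 1)·0.887]
r_new = 2.0499 / 2.1629 ≈ 0.9478

0.948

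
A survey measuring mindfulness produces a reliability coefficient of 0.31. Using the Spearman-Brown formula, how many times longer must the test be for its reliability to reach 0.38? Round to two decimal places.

n = 0.38(1 − 0.31) / [0.31(1 − 0.38)]
  = 0.2622 / 0.1922 = 1.3642

1.36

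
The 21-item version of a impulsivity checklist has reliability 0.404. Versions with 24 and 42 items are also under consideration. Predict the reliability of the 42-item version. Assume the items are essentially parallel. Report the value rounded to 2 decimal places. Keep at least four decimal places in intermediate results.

The 24-item form is not needed; work directly from the 21-item form with n = 42/21 = 2.0000.
r_{42} = n·r / (1 + (n − 1)·r) = 0.8080 / 1.4040 ≈ 0.5755

0.58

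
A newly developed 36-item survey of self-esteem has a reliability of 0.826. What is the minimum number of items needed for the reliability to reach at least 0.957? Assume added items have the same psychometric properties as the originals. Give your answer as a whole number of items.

n = 0.957(1 − 0.826) / [0.826(1 − 0.957)]
n = 0.166518 / 0.035518 ≈ 4.6883
Items needed = n × 36 = 4.6883 × 36 ≈ 168.78 → round up to 169

169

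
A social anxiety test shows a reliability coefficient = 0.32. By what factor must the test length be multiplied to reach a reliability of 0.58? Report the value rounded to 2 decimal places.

2.93

n = 0.58(1 − 0.32) / [0.32(1 − 0.58)]
n = 0.3944 / 0.1344 ≈ 2.9345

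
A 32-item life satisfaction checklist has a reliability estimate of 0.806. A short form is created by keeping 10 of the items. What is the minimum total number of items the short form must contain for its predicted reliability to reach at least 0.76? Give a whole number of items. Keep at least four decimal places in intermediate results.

25

Short-form reliability: n = 10/32 = 0.3125; r_10 = n·r/(1+(n−1)r) ≈ 0.5649
Length factor from the short form to reach 0.76: n' = 0.76(1 − 0.5649) / [0.5649(1 − 0.76)] ≈ 2.4390
Items = 2.4390 × 10 ≈ 24.39 → 25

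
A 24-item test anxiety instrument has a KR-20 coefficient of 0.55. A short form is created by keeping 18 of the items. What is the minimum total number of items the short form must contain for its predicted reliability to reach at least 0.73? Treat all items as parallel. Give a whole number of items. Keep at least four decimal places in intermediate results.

Short-form reliability: n = 18/24 = 0.7500; r_18 = n·r/(1+(n−1)r) ≈ 0.4783
Then solve for n' with r_old = 0.4783, r_target = 0.73: n' = 0.73(1 − 0.4783)/[0.4783(1 − 0.73)] = 2.9490
Items = 2.9490 × 18 ≈ 53.08 → 54

54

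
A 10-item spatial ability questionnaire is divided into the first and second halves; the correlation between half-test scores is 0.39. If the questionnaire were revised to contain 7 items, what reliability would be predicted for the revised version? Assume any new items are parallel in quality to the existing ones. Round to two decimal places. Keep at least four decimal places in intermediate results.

First correct the split-half correlation to full-test reliability: r_full = 2 × 0.39 / (1 + 0.39) ≈ 0.5612
Length factor from 10 to 7 items: n = 7/10 = 0.7000
r_new = n·r_full / (1 + (n − 1)·r_full) = 0.3928 / 0.8316 ≈ 0.4723

0.47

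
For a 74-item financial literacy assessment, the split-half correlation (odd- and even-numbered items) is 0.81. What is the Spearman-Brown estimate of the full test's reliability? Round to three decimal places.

0.895

Each half is half the length of the full test, so the full test is n = 2 times a half.
r_full = 2r_hh / (1 + r_hh) = 2 × 0.81 / (1 + 0.81)
r_full = 1.6200 / 1.8100 ≈ 0.8950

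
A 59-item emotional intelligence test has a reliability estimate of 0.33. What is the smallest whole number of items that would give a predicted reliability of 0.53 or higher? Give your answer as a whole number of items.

n = 0.53 × (1 − 0.33) / [ 0.33 × (1 − 0.53) ]
n = 0.3551 / 0.1551 ≈ 2.2895
So the test needs 2.2895 × 59 ≈ 135.08 items; rounding up, 136.

136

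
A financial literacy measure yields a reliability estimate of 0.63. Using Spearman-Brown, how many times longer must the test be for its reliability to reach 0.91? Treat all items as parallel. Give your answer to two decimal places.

5.94

Spearman-Brown solved for the length factor n:
n = r*(1 − r) / [ r (1 − r*) ]
n = 0.91(1 − 0.63) / [0.63(1 − 0.91)]
  = 0.3367 / 0.0567 = 5.9383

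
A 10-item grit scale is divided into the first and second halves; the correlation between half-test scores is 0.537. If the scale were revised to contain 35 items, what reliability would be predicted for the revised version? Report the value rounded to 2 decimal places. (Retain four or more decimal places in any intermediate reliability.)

Spearman-Brown correction (n = 2): r_full = 2·0.537/(1 + 0.537) = 0.6988
Length factor from 10 to 35 items: n = 35/10 = 3.5000
r_new = n·r_full / (1 + (n − 1)·r_full) = 2.4458 / 2.7470 ≈ 0.8904

0.89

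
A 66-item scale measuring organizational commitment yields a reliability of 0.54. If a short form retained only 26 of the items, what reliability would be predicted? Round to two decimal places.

0.32

n = 26/66 = 0.3939
Apply the Spearman-Brown prophecy formula, r' = nr / [1 + (n − 1)r]:
r_new = 0.3939·0.54 / [1 + (0.3939 − 1)·0.54]
r_new = 0.2127 / 0.6727 ≈ 0.3162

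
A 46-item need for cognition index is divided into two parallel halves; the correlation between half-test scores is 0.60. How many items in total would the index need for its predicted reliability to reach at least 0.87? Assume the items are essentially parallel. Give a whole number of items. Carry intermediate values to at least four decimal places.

Corrected full-test reliability: r_full = 2 × 0.60 / (1 + 0.60) ≈ 0.7500
Solve Spearman-Brown for n: n = 0.87(1 − 0.7500) / [0.7500(1 − 0.87)] = 2.2308
Required items = 2.2308 × 46 = 102.62, so 103 items.

103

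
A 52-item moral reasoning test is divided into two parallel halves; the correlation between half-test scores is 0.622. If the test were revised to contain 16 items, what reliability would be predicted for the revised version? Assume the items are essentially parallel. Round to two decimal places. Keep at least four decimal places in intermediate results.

0.50

Spearman-Brown correction (n = 2): r_full = 2·0.622/(1 + 0.622) = 0.7670
Length factor from 52 to 16 items: n = 16/52 = 0.3077
r_new = n·r_full / (1 + (n − 1)·r_full) = 0.2360 / 0.4690 ≈ 0.5032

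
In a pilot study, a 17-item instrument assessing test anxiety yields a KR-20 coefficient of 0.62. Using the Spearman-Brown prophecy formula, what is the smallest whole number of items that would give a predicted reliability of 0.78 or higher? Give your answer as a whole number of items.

37

n = [0.78 × 0.38] / [0.62 × 0.22]
  = 0.2964 / 0.1364 = 2.1730
2.1730 × 17 = 36.94 → 37 items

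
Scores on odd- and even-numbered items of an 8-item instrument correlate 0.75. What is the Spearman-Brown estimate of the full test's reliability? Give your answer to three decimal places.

0.857

Each half is half the length of the full test, so the full test is n = 2 times a half.
r_full = 2r_hh / (1 + r_hh) = 2 × 0.75 / (1 + 0.75)
r_full = 1.5000 / 1.7500 ≈ 0.8571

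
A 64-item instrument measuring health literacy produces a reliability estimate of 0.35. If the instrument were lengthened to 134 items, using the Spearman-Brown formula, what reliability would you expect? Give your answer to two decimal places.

n = 134/64 = 2.0938
Apply the Spearman-Brown prophecy formula, r' = nr / [1 + (n − 1)r]:
r_new = 2.0938·0.35 / [1 + (2.0938 − 1)·0.35]
r_new = 0.7328 / 1.3828 ≈ 0.5299

0.53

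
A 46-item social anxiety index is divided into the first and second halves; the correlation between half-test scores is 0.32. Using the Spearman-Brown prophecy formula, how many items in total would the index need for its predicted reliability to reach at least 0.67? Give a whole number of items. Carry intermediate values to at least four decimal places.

100

r_full = 2(0.32)/(1 + 0.32) = 0.4848
n = r_tgt(1 − r_full) / [r_full(1 − r_tgt)] = 0.67 × 0.5152 / (0.4848 × 0.33) ≈ 2.1576
Items = 2.1576 × 46 ≈ 99.25 → 100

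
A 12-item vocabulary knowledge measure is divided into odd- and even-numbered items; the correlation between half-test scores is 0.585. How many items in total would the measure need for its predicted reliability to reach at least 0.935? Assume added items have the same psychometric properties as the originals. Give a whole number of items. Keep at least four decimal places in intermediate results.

62

Corrected full-test reliability: r_full = 2 × 0.585 / (1 + 0.585) ≈ 0.7382
n = r_tgt(1 − r_full) / [r_full(1 − r_tgt)] = 0.935 × 0.2618 / (0.7382 × 0.065) ≈ 5.1015
Items = 5.1015 × 12 ≈ 61.22 → 62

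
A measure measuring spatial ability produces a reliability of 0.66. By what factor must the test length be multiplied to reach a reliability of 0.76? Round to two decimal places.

Rearranging the Spearman-Brown formula for n,
n = r*(1 − r) / [ r (1 − r*) ]
n = [0.76 × 0.34] / [0.66 × 0.24]
n = 0.2584 / 0.1584 ≈ 1.6313

1.63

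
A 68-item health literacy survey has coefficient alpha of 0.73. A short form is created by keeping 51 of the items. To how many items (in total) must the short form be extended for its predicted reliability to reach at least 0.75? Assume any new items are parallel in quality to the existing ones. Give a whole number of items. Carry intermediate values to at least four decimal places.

76

Short-form reliability: n = 51/68 = 0.7500; r_51 = n·r/(1+(n−1)r) ≈ 0.6697
Length factor from the short form to reach 0.75: n' = 0.75(1 − 0.6697) / [0.6697(1 − 0.75)] ≈ 1.4796
Items = 1.4796 × 51 ≈ 75.46 → 76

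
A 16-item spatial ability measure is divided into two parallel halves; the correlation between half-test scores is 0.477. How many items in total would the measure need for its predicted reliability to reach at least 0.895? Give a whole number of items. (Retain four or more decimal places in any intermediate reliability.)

75

r_full = 2(0.477)/(1 + 0.477) = 0.6459
Solve Spearman-Brown for n: n = 0.895(1 − 0.6459) / [0.6459(1 − 0.895)] = 4.6730
Items = 4.6730 × 16 ≈ 74.77 → 75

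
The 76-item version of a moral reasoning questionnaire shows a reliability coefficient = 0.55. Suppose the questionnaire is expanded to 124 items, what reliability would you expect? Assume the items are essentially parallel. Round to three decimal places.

0.666

The new length is 124/76 = 1.6316 times the old.
Spearman-Brown: r_new = n·r / (1 + (n − 1)·r)
r_new = (1.6316 × 0.55) / (1 + (1.6316 − 1) × 0.55)
r_new = 0.8974 / 1.3474 ≈ 0.6660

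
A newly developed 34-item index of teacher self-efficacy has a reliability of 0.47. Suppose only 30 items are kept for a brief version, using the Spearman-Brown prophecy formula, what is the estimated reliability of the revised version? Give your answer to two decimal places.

n = 30/34 = 0.8824
Spearman-Brown: r_new = n·r / (1 + (n − 1)·r)
r_new = (0.8824 × 0.47) / (1 + (0.8824 − 1) × 0.47)
r_new = 0.4147 / 0.9447 ≈ 0.4390

0.44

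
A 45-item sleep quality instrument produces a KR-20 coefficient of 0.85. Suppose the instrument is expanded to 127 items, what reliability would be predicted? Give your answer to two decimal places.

0.94

The new length is 127/45 = 2.8222 times the old.
By Spearman-Brown, r_new = n r / (1 + (n − 1) r).
r_new = 2.8222·0.85 / [1 + (2.8222 − 1)·0.85]
     = 2.3989 / 2.5489 = 0.9412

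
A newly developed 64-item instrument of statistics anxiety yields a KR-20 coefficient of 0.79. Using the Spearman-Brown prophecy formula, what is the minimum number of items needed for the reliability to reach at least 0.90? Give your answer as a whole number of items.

154

Spearman-Brown solved for the length factor n:
n = r*(1 − r) / [ r (1 − r*) ]
n = [0.90 × 0.21] / [0.79 × 0.10]
n = 0.1890 / 0.0790 ≈ 2.3924
2.3924 × 64 = 153.11 → 154 items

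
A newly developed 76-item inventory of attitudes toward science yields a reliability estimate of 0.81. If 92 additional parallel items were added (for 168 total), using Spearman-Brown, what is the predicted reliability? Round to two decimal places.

0.90

The new length is 168/76 = 2.2105 times the old.
r_new = (2.2105 × 0.81) / (1 + (2.2105 − 1) × 0.81)
     = 1.7905 / 1.9805 = 0.9041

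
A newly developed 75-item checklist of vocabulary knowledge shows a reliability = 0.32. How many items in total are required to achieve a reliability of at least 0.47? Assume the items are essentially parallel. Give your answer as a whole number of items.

n = 0.47 × (1 − 0.32) / [ 0.32 × (1 − 0.47) ]
n = 0.3196 / 0.1696 ≈ 1.8844
1.8844 × 75 = 141.33 → 142 items

142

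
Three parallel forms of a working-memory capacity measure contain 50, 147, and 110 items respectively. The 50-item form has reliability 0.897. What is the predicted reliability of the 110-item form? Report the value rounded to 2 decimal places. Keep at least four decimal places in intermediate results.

0.95

Only the ratio of lengths matters: n = 110/50 = 2.2000
r_{110} = n·r / (1 + (n − 1)·r) = 1.9734 / 2.0764 ≈ 0.9504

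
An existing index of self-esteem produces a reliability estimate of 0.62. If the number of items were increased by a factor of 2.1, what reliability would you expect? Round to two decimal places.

0.77

Apply the Spearman-Brown prophecy formula, r' = nr / [1 + (n − 1)r]:
r_new = 2.1·0.62 / [1 + (2.1 − 1)·0.62]
r_new = 1.3020 / 1.6820 ≈ 0.7741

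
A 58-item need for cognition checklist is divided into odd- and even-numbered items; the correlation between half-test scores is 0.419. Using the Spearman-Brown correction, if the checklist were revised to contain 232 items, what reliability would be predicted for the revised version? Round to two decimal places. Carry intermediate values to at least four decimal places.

Spearman-Brown correction (n = 2): r_full = 2·0.419/(1 + 0.419) = 0.5906
Then adjust to 232 items: n = 232/58 = 4.0000
r_new = n·r_full / (1 + (n − 1)·r_full) = 2.3624 / 2.7718 ≈ 0.8523

0.85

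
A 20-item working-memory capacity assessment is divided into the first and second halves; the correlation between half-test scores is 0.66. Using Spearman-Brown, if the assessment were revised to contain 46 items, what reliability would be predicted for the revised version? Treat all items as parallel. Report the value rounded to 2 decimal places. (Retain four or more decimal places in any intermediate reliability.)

Spearman-Brown correction (n = 2): r_full = 2·0.66/(1 + 0.66) = 0.7952
Length factor from 20 to 46 items: n = 46/20 = 2.3000
r_new = n·r_full / (1 + (n − 1)·r_full) = 1.8290 / 2.0338 ≈ 0.8993

0.90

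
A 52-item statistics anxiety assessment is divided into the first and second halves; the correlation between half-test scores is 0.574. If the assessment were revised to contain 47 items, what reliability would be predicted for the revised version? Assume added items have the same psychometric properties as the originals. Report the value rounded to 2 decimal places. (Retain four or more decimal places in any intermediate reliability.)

Full-test reliability from the split-half r: r_full = 2(0.574)/(1 + 0.574) = 0.7294
Length factor from 52 to 47 items: n = 47/52 = 0.9038
r_new = n·r_full / (1 + (n − 1)·r_full) = 0.6592 / 0.9298 ≈ 0.7090

0.71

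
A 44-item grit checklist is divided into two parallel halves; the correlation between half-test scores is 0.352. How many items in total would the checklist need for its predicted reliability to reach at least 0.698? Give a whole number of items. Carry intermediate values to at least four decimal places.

94

r_full = 2(0.352)/(1 + 0.352) = 0.5207
Solve Spearman-Brown for n: n = 0.698(1 − 0.5207) / [0.5207(1 − 0.698)] = 2.1275
Items = 2.1275 × 44 ≈ 93.61 → 94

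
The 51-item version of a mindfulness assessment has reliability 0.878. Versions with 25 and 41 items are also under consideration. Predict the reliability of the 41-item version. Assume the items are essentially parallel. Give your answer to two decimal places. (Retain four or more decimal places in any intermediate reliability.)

0.85

Only the ratio of lengths matters: n = 41/51 = 0.8039
r_{41} = n·r / (1 + (n − 1)·r) = 0.7058 / 0.8278 ≈ 0.8526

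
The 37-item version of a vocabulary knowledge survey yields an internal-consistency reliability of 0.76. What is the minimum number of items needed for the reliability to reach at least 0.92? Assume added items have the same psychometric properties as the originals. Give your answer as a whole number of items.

Spearman-Brown solved for the length factor n:
n = r*(1 − r) / [ r (1 − r*) ]
n = 0.92 × (1 − 0.76) / [ 0.76 × (1 − 0.92) ]
  = 0.2208 / 0.0608 = 3.6316
So the test needs 3.6316 × 37 ≈ 134.37 items; rounding up, 135.

135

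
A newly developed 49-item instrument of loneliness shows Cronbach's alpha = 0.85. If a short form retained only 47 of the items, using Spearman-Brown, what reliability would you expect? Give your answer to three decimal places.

0.845

Length ratio n = 47/49 = 0.9592
Apply the Spearman-Brown prophecy formula, r' = nr / [1 + (n − 1)r]:
r_new = (0.9592 × 0.85) / (1 + (0.9592 − 1) × 0.85)
r_new = 0.8153 / 0.9653 ≈ 0.8446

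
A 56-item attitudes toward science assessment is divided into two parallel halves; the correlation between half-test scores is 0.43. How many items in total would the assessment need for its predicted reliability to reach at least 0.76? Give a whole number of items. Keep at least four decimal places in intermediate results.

r_full = 2(0.43)/(1 + 0.43) = 0.6014
Solve Spearman-Brown for n: n = 0.76(1 − 0.6014) / [0.6014(1 − 0.76)] = 2.0988
Items = 2.0988 × 56 ≈ 117.53 → 118

118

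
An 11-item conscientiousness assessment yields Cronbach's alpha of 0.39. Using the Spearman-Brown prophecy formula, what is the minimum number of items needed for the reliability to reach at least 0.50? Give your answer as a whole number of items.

Invert Spearman-Brown to solve for n:
n = r*(1 − r) / [ r (1 − r*) ]
n = 0.50(1 − 0.39) / [0.39(1 − 0.50)]
n = 0.3050 / 0.1950 ≈ 1.5641
Items needed = n × 11 = 1.5641 × 11 ≈ 17.21 → round up to 18

18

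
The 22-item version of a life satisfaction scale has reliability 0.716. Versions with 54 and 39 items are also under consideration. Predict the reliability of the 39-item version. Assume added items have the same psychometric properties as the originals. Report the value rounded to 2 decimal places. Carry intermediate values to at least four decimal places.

0.82

Only the ratio of lengths matters: n = 39/22 = 1.7727
r_{39} = n·r / (1 + (n − 1)·r) = 1.2693 / 1.5533 ≈ 0.8172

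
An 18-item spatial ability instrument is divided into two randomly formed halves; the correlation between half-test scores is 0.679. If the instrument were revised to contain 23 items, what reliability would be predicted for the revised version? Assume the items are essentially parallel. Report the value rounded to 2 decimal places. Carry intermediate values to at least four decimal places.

Spearman-Brown correction (n = 2): r_full = 2·0.679/(1 + 0.679) = 0.8088
Length factor from 18 to 23 items: n = 23/18 = 1.2778
r_new = n·r_full / (1 + (n − 1)·r_full) = 1.0335 / 1.2247 ≈ 0.8439

0.84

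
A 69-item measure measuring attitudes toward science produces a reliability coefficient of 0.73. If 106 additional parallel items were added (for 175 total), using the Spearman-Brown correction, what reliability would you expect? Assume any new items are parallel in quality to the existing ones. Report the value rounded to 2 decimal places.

n = 175/69 = 2.5362
r_new = (2.5362 × 0.73) / (1 + (2.5362 − 1) × 0.73)
     = 1.8514 / 2.1214 = 0.8727

0.87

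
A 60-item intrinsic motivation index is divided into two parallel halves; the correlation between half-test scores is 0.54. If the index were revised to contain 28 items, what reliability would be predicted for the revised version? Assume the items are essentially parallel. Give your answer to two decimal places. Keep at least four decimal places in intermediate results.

Spearman-Brown correction (n = 2): r_full = 2·0.54/(1 + 0.54) = 0.7013
Length factor from 60 to 28 items: n = 28/60 = 0.4667
r_new = n·r_full / (1 + (n − 1)·r_full) = 0.3273 / 0.6260 ≈ 0.5228

0.52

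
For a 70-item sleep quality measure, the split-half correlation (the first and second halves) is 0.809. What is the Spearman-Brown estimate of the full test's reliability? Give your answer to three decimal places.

0.894

Apply the Spearman-Brown correction with n = 2:
r_full = 2r_hh / (1 + r_hh) = 2 × 0.809 / (1 + 0.809)
r_full = 1.6180 / 1.8090 ≈ 0.8944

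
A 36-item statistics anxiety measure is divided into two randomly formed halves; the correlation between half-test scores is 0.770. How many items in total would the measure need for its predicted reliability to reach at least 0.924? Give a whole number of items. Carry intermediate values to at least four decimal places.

r_full = 2(0.770)/(1 + 0.770) = 0.8701
n = r_tgt(1 − r_full) / [r_full(1 − r_tgt)] = 0.924 × 0.1299 / (0.8701 × 0.076) ≈ 1.8151
Required items = 1.8151 × 36 = 65.34, so 66 items.

66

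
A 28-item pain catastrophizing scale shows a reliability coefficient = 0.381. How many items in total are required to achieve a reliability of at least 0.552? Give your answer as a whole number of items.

57

Rearranging the Spearman-Brown formula for n,
n = r*(1 − r) / [ r (1 − r*) ]
n = 0.552 × (1 − 0.381) / [ 0.381 × (1 − 0.552) ]
  = 0.341688 / 0.170688 = 2.0018
So the test needs 2.0018 × 28 ≈ 56.05 items; rounding up, 57.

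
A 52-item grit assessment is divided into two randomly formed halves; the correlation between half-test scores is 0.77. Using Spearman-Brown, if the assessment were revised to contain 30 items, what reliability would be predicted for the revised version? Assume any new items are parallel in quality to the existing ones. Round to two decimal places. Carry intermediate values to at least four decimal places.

0.79

Spearman-Brown correction (n = 2): r_full = 2·0.77/(1 + 0.77) = 0.8701
Then adjust to 30 items: n = 30/52 = 0.5769
r_new = n·r_full / (1 + (n − 1)·r_full) = 0.5020 / 0.6319 ≈ 0.7944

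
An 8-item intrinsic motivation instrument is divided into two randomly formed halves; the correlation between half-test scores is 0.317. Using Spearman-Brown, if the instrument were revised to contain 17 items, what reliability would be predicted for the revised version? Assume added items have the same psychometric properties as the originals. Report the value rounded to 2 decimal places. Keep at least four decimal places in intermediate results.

0.66

First correct the split-half correlation to full-test reliability: r_full = 2 × 0.317 / (1 + 0.317) ≈ 0.4814
Length factor from 8 to 17 items: n = 17/8 = 2.1250
r_new = n·r_full / (1 + (n − 1)·r_full) = 1.0230 / 1.5416 ≈ 0.6636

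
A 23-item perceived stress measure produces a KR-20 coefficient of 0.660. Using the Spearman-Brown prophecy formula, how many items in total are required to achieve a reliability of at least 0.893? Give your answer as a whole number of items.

99

Rearranging the Spearman-Brown formula for n,
n = r*(1 − r) / [ r (1 − r*) ]
n = 0.893(1 − 0.660) / [0.660(1 − 0.893)]
  = 0.303620 / 0.070620 = 4.2993
So the test needs 4.2993 × 23 ≈ 98.88 items; rounding up, 99.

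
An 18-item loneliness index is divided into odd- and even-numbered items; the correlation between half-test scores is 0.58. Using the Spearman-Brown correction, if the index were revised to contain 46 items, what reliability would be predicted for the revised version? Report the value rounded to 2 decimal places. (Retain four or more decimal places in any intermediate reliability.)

0.88

Full-test reliability from the split-half r: r_full = 2(0.58)/(1 + 0.58) = 0.7342
Length factor from 18 to 46 items: n = 46/18 = 2.5556
r_new = n·r_full / (1 + (n − 1)·r_full) = 1.8763 / 2.1421 ≈ 0.8759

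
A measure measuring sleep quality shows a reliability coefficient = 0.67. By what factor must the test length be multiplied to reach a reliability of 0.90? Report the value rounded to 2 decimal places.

n = 0.90 × (1 − 0.67) / [ 0.67 × (1 − 0.90) ]
n = 0.2970 / 0.0670 ≈ 4.4328

4.43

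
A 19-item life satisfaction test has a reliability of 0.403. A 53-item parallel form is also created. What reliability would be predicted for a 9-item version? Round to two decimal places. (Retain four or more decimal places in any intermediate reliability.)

0.24

The 53-item form is not needed; work directly from the 19-item form with n = 9/19 = 0.4737.
r_{9} = n·r / (1 + (n − 1)·r) = 0.1909 / 0.7879 ≈ 0.2423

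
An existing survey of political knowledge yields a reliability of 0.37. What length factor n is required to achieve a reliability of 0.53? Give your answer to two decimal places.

1.92

n = 0.53(1 − 0.37) / [0.37(1 − 0.53)]
n = 0.3339 / 0.1739 ≈ 1.9201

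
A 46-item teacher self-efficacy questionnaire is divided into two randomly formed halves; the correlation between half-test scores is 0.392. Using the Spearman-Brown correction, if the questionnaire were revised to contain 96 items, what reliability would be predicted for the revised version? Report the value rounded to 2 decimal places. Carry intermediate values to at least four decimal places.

First correct the split-half correlation to full-test reliability: r_full = 2 × 0.392 / (1 + 0.392) ≈ 0.5632
Then adjust to 96 items: n = 96/46 = 2.0870
r_new = n·r_full / (1 + (n − 1)·r_full) = 1.1754 / 1.6122 ≈ 0.7291

0.73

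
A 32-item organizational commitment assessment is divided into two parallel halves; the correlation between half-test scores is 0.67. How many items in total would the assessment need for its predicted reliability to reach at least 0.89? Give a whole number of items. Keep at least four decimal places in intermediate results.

64

r_full = 2(0.67)/(1 + 0.67) = 0.8024
n = r_tgt(1 − r_full) / [r_full(1 − r_tgt)] = 0.89 × 0.1976 / (0.8024 × 0.11) ≈ 1.9925
Items = 1.9925 × 32 ≈ 63.76 → 64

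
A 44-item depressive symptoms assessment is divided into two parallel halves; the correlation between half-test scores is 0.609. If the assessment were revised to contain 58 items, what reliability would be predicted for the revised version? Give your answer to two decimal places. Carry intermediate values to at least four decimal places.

Spearman-Brown correction (n = 2): r_full = 2·0.609/(1 + 0.609) = 0.7570
Length factor from 44 to 58 items: n = 58/44 = 1.3182
r_new = n·r_full / (1 + (n − 1)·r_full) = 0.9979 / 1.2409 ≈ 0.8042

0.80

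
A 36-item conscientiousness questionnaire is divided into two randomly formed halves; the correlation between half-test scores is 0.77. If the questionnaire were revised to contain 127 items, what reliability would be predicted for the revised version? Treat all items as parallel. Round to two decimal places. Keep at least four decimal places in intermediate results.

First correct the split-half correlation to full-test reliability: r_full = 2 × 0.77 / (1 + 0.77) ≈ 0.8701
Length factor from 36 to 127 items: n = 127/36 = 3.5278
r_new = n·r_full / (1 + (n − 1)·r_full) = 3.0695 / 3.1994 ≈ 0.9594

0.96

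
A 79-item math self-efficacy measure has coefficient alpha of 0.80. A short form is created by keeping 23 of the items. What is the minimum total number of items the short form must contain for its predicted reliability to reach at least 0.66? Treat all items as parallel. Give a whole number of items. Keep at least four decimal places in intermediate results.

39

Short-form reliability: n = 23/79 = 0.2911; r_23 = n·r/(1+(n−1)r) ≈ 0.5380
Then solve for n' with r_old = 0.5380, r_target = 0.66: n' = 0.66(1 − 0.5380)/[0.5380(1 − 0.66)] = 1.6670
Items = 1.6670 × 23 ≈ 38.34 → 39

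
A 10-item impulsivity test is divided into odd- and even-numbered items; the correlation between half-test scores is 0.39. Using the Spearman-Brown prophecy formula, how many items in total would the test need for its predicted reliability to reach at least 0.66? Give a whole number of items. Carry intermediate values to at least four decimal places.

r_full = 2(0.39)/(1 + 0.39) = 0.5612
Solve Spearman-Brown for n: n = 0.66(1 − 0.5612) / [0.5612(1 − 0.66)] = 1.5178
Items = 1.5178 × 10 ≈ 15.18 → 16

16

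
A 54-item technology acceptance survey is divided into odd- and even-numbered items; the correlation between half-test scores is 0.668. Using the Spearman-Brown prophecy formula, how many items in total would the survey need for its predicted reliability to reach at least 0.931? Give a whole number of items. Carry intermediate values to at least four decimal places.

r_full = 2(0.668)/(1 + 0.668) = 0.8010
Solve Spearman-Brown for n: n = 0.931(1 − 0.8010) / [0.8010(1 − 0.931)] = 3.3521
Items = 3.3521 × 54 ≈ 181.01 → 182

182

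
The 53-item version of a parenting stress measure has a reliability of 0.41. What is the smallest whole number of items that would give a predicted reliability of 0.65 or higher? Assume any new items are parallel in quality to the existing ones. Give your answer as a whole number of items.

142

Invert Spearman-Brown to solve for n:
n = r_target (1 − r_old) / [ r_old (1 − r_target) ]
n = [0.65 × 0.59] / [0.41 × 0.35]
  = 0.3835 / 0.1435 = 2.6725
Items needed = n × 53 = 2.6725 × 53 ≈ 141.64 → round up to 142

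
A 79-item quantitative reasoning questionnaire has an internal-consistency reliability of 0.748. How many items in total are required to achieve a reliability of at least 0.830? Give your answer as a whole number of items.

Invert Spearman-Brown to solve for n:
n = r_target (1 − r_old) / [ r_old (1 − r_target) ]
n = 0.830(1 − 0.748) / [0.748(1 − 0.830)]
  = 0.209160 / 0.127160 = 1.6449
1.6449 × 79 = 129.95 → 130 items

130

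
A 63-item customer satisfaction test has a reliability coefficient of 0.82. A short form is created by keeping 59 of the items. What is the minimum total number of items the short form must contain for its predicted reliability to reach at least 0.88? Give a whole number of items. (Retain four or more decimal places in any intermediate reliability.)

102

First, r for the 59-item form: n = 59/63 = 0.9365, so r_59 = 0.9365·0.82/(1 + (0.9365 − 1)·0.82) = 0.8101
Length factor from the short form to reach 0.88: n' = 0.88(1 − 0.8101) / [0.8101(1 − 0.88)] ≈ 1.7190
Items = 1.7190 × 59 ≈ 101.42 → 102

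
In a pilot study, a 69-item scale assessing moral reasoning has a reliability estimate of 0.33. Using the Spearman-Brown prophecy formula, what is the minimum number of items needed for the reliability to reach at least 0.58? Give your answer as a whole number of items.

Spearman-Brown solved for the length factor n:
n = r*(1 − r) / [ r (1 − r*) ]
n = 0.58(1 − 0.33) / [0.33(1 − 0.58)]
n = 0.3886 / 0.1386 ≈ 2.8038
So the test needs 2.8038 × 69 ≈ 193.46 items; rounding up, 194.

194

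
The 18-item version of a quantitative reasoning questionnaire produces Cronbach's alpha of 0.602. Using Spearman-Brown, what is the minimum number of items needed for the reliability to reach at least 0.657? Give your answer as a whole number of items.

23

Spearman-Brown solved for the length factor n:
n = r_target (1 − r_old) / [ r_old (1 − r_target) ]
n = [0.657 × 0.398] / [0.602 × 0.343]
n = 0.261486 / 0.206486 ≈ 1.2664
So the test needs 1.2664 × 18 ≈ 22.80 items; rounding up, 23.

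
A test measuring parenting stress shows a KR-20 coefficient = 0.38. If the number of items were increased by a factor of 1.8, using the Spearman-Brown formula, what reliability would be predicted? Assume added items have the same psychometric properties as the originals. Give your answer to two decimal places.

r_new = 1.8·0.38 / [1 + (1.8 − 1)·0.38]
     = 0.6840 / 1.3040 = 0.5245

0.52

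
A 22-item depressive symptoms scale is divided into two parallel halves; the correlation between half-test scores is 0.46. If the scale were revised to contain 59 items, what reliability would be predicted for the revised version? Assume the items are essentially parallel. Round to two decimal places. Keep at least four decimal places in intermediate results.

0.82

Full-test reliability from the split-half r: r_full = 2(0.46)/(1 + 0.46) = 0.6301
Length factor from 22 to 59 items: n = 59/22 = 2.6818
r_new = n·r_full / (1 + (n − 1)·r_full) = 1.6898 / 2.0597 ≈ 0.8204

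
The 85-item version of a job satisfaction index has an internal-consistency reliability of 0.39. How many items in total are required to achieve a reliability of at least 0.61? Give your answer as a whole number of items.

208

Rearranging the Spearman-Brown formula for n,
n = r_target (1 − r_old) / [ r_old (1 − r_target) ]
n = [0.61 × 0.61] / [0.39 × 0.39]
n = 0.3721 / 0.1521 ≈ 2.4464
So the test needs 2.4464 × 85 ≈ 207.94 items; rounding up, 208.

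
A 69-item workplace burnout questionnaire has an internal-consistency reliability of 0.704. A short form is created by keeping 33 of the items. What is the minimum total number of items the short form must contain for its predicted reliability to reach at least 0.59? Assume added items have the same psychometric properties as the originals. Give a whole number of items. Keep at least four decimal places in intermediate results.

42

Short-form reliability: n = 33/69 = 0.4783; r_33 = n·r/(1+(n−1)r) ≈ 0.5322
Length factor from the short form to reach 0.59: n' = 0.59(1 − 0.5322) / [0.5322(1 − 0.59)] ≈ 1.2649
Total items = 1.2649 × 33 = 41.74, rounded up to 42.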